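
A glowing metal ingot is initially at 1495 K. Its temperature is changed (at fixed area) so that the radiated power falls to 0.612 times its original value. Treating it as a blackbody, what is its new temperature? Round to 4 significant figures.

T₂ ≈ 1322 K

P ∝ T⁴, so T₂/T₁ = (P₂/P₁)^(1/4) = (0.612)^(1/4) = 0.884480.
T₂ = 1495 × 0.884480 = 1322 K.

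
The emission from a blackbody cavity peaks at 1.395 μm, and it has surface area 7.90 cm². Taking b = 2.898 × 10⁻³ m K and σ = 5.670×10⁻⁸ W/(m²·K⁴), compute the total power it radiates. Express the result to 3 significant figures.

P ≈ 834 W

Wien's law: T = b/λ_max = 2.898×10⁻³/1.395×10⁻⁶ = 2077.42 K.
Area A = 7.90 cm² = 7.90×10⁻⁴ m².
Then P = σAT⁴ = 5.670×10⁻⁸×7.90×10⁻⁴×(2077.42)⁴ = 834 W.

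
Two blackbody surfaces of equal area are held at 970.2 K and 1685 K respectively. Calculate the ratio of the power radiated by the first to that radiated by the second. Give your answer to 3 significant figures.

With equal areas, P₁/P₂ = (T₁/T₂)⁴ = (970.2/1685)⁴ = 0.110.

P₁/P₂ ≈ 0.110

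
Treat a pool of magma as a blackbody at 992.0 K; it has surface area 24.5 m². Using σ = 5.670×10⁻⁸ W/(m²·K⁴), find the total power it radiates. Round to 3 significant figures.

Area A = 24.5 m².
P = σAT⁴ = 5.670×10⁻⁸ × 24.5 × (992.0)⁴ = 1.35×10⁶ W.

P ≈ 1.35×10⁶ W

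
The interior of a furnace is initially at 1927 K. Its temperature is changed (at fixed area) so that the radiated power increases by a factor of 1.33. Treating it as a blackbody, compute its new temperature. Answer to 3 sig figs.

T₂ ≈ 2.07×10³ K

P ∝ T⁴, so T₂/T₁ = (P₂/P₁)^(1/4) = (1.33)^(1/4) = 1.07390.
T₂ = 1927 × 1.07390 = 2.07×10³ K.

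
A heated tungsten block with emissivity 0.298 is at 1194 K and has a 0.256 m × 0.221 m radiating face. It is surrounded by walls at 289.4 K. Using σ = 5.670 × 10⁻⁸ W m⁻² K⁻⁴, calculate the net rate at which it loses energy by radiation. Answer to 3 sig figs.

Area A = 0.256 × 0.221 = 0.056576 m².
Net radiated power P_net = εσA(T⁴ − T₀⁴) = 0.298×5.670×10⁻⁸×0.056576×(1194⁴ − 289.4⁴).
T⁴ − T₀⁴ = 2.03244×10¹² − 7.01446×10⁹ = 2.02543×10¹² K⁴, so P_net = 1.94×10³ W.

Net loss ≈ 1.94×10³ W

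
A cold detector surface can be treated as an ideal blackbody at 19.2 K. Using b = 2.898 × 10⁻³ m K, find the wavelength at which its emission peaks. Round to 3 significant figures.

λ_max ≈ 0.151 mm

Wien's displacement law: λ_max = b/T = (2.898×10⁻³ m·K)/(19.2 K) = 1.509×10⁻⁴ m.
That is 0.151 mm, in the infrared range.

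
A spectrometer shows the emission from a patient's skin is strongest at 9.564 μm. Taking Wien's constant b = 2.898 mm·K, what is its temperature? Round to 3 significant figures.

T ≈ 303 K

Wien's law gives T = b/λ_max = (2.898×10⁻³ m·K)/(9.564×10⁻⁶ m) = 303 K.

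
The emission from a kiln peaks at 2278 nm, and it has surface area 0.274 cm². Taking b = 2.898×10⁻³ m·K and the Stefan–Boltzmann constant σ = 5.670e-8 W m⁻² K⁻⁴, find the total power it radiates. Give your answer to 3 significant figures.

Wien's law: T = b/λ_max = 2.898×10⁻³/2.278×10⁻⁶ = 1272.17 K.
Area A = 0.274 cm² = 2.74×10⁻⁵ m².
Then P = σAT⁴ = 5.670×10⁻⁸×2.74×10⁻⁵×(1272.17)⁴ = 4.07 W.

P ≈ 4.07 W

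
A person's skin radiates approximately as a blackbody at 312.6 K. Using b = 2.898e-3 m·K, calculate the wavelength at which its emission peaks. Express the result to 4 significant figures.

Wien's displacement law: λ_max = b/T = (2.898×10⁻³ m·K)/(312.6 K) = 9.2706×10⁻⁶ m.
That is 9.271 μm, in the infrared range.

λ_max ≈ 9.271 μm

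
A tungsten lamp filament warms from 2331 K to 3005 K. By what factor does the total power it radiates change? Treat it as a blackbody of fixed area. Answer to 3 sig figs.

P ∝ T⁴, so P₂/P₁ = (T₂/T₁)⁴ = (3005/2331)⁴ = (1.28915)⁴ = 2.76.

P₂/P₁ ≈ 2.76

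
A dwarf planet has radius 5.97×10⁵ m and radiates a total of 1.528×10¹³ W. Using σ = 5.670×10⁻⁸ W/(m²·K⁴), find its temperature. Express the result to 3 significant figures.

Surface area A = 4πR² = 4π(5.97×10⁵ m)² = 4.47877×10¹² m².
P = σAT⁴ ⇒ T = (P/(σA))^(1/4) = (1.528×10¹³/(5.670×10⁻⁸×4.47877×10¹²))^(1/4) = 88.1 K.

T ≈ 88.1 K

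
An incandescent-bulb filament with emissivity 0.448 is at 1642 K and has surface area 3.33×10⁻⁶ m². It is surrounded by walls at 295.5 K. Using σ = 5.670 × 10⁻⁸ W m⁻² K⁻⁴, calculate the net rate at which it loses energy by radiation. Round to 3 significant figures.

Area A = 3.33×10⁻⁶ m².
Net radiated power P_net = εσA(T⁴ − T₀⁴) = 0.448×5.670×10⁻⁸×3.33×10⁻⁶×(1642⁴ − 295.5⁴).
T⁴ − T₀⁴ = 7.26930×10¹² − 7.62483×10⁹ = 7.26168×10¹² K⁴, so P_net = 0.614 W.

Net loss ≈ 0.614 W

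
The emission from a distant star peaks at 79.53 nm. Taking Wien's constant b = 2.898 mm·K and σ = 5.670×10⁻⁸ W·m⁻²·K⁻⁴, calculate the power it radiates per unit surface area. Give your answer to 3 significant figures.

I ≈ 1.00×10¹¹ W/m²

Wien's law: T = b/λ_max = 2.898×10⁻³/7.953×10⁻⁸ = 36439.1 K.
Then I = σT⁴ = 5.670×10⁻⁸×(36439.1)⁴ = 1.00×10¹¹ W/m².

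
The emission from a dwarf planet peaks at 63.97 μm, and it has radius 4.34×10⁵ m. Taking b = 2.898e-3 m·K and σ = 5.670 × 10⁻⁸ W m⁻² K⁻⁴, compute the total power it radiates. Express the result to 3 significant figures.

Wien's law: T = b/λ_max = 2.898×10⁻³/6.397×10⁻⁵ = 45.3025 K.
Surface area A = 4πR² = 4π(4.34×10⁵ m)² = 2.36695×10¹² m².
Then P = σAT⁴ = 5.670×10⁻⁸×2.36695×10¹²×(45.3025)⁴ = 5.65×10¹¹ W.

P ≈ 5.65×10¹¹ W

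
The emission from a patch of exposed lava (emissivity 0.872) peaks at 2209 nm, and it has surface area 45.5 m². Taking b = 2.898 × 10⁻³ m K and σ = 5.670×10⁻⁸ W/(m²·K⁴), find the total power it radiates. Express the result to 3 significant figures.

Wien's law: T = b/λ_max = 2.898×10⁻³/2.209×10⁻⁶ = 1311.91 K.
Area A = 45.5 m².
Then P = εσAT⁴ = 0.872×5.670×10⁻⁸×45.5×(1311.91)⁴ = 6.66×10⁶ W.

P ≈ 6.66×10⁶ W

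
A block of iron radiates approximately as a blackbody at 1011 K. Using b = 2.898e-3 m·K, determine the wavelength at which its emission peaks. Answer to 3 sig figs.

Wien's displacement law: λ_max = b/T = (2.898×10⁻³ m·K)/(1011 K) = 2.866×10⁻⁶ m.
That is 2.87 μm, in the infrared range.

λ_max ≈ 2.87 μm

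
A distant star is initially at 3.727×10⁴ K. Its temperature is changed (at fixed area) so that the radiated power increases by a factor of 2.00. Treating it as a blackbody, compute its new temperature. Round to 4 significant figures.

P ∝ T⁴, so T₂/T₁ = (P₂/P₁)^(1/4) = (2.00)^(1/4) = 1.18921.
T₂ = 3.727×10⁴ × 1.18921 = 4.432×10⁴ K.

T₂ ≈ 4.432×10⁴ K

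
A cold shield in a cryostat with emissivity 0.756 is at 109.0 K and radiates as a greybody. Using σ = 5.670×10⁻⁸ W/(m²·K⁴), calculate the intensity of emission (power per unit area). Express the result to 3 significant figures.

Stefan–Boltzmann: I = εσT⁴ = 0.756 × 5.670×10⁻⁸ × (109.0)⁴ = 6.05 W/m².

I ≈ 6.05 W/m²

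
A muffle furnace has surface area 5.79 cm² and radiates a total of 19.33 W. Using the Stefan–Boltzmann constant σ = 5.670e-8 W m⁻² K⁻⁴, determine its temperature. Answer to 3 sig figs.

T ≈ 876 K

Area A = 5.79 cm² = 5.79×10⁻⁴ m².
P = σAT⁴ ⇒ T = (P/(σA))^(1/4) = (19.33/(5.670×10⁻⁸×5.79×10⁻⁴))^(1/4) = 876 K.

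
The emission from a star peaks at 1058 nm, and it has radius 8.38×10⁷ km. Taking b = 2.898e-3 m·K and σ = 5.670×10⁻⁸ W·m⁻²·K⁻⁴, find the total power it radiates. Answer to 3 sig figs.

Wien's law: T = b/λ_max = 2.898×10⁻³/1.058×10⁻⁶ = 2739.13 K.
Surface area A = 4πR² = 4π(8.38×10¹⁰ m)² = 8.82466×10²² m².
Then P = σAT⁴ = 5.670×10⁻⁸×8.82466×10²²×(2739.13)⁴ = 2.82×10²⁹ W.

P ≈ 2.82×10²⁹ W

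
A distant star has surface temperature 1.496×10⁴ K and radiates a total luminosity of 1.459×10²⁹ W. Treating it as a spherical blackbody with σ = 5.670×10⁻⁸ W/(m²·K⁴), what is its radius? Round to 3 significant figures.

R ≈ 2.02×10⁹ m

L = 4πR²σT⁴ ⇒ R = √(L/(4πσT⁴)).
σT⁴ = 2.83994×10⁹ W/m², so R = √(1.459×10²⁹/(4π×2.83994×10⁹)) = 2.02×10⁹ m.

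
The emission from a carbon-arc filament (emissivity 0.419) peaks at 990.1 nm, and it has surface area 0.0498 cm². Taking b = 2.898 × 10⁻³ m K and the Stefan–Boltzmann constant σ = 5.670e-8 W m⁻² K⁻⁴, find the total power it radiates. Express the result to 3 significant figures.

Wien's law: T = b/λ_max = 2.898×10⁻³/9.901×10⁻⁷ = 2926.98 K.
Area A = 0.0498 cm² = 4.98×10⁻⁶ m².
Then P = εσAT⁴ = 0.419×5.670×10⁻⁸×4.98×10⁻⁶×(2926.98)⁴ = 8.68 W.

P ≈ 8.68 W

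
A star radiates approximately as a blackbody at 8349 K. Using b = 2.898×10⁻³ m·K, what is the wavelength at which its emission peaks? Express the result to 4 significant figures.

λ_max ≈ 0.3471 μm

Wien's displacement law: λ_max = b/T = (2.898×10⁻³ m·K)/(8349 K) = 3.4711×10⁻⁷ m.
That is 0.3471 μm, in the ultraviolet range.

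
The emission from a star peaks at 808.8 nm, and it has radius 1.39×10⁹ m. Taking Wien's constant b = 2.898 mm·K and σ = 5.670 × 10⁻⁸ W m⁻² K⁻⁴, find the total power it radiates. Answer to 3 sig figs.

Wien's law: T = b/λ_max = 2.898×10⁻³/8.088×10⁻⁷ = 3583.09 K.
Surface area A = 4πR² = 4π(1.39×10⁹ m)² = 2.42795×10¹⁹ m².
Then P = σAT⁴ = 5.670×10⁻⁸×2.42795×10¹⁹×(3583.09)⁴ = 2.27×10²⁶ W.

P ≈ 2.27×10²⁶ W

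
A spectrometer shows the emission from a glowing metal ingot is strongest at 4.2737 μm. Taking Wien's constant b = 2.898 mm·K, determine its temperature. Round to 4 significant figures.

Wien's law gives T = b/λ_max = (2.898×10⁻³ m·K)/(4.2737×10⁻⁶ m) = 678.1 K.

T ≈ 678.1 K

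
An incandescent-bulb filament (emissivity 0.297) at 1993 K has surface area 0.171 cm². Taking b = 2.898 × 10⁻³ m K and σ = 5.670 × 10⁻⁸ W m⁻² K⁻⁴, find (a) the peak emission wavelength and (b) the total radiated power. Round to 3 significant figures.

λ_max ≈ 1.45 μm; P ≈ 4.54 W

(a) λ_max = b/T = 2.898×10⁻³/1993 = 1.454×10⁻⁶ m = 1.45 μm.
Area A = 0.171 cm² = 1.71×10⁻⁵ m².
(b) P = εσAT⁴ = 0.297×5.670×10⁻⁸×1.71×10⁻⁵×(1993)⁴ = 4.54 W.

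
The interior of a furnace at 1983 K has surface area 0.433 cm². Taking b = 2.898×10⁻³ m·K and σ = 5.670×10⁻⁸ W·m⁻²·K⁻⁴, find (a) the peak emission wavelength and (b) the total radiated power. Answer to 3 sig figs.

λ_max ≈ 1.46 μm; P ≈ 38.0 W

(a) λ_max = b/T = 2.898×10⁻³/1983 = 1.461×10⁻⁶ m = 1.46 μm.
Area A = 0.433 cm² = 4.33×10⁻⁵ m².
(b) P = σAT⁴ = 5.670×10⁻⁸×4.33×10⁻⁵×(1983)⁴ = 38.0 W.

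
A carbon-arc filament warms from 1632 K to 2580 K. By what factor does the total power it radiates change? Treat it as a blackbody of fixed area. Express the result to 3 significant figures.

P₂/P₁ ≈ 6.25

P ∝ T⁴, so P₂/P₁ = (T₂/T₁)⁴ = (2580/1632)⁴ = (1.58088)⁴ = 6.25.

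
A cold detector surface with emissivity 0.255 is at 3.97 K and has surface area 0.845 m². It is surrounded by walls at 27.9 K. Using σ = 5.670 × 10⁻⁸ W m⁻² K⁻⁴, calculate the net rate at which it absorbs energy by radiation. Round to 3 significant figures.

Net gain ≈ 7.40×10⁻³ W

Area A = 0.845 m².
Net radiated power P_net = εσA(T⁴ − T₀⁴) = 0.255×5.670×10⁻⁸×0.845×(3.97⁴ − 27.9⁴).
T⁴ − T₀⁴ = 248.406 − 6.05922×10⁵ = -6.05674×10⁵ K⁴, so P_net = -7.40×10⁻³ W — negative, meaning a net gain of 7.40×10⁻³ W.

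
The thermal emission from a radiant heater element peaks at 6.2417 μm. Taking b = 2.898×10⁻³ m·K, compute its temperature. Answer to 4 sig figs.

T ≈ 464.3 K

Wien's law gives T = b/λ_max = (2.898×10⁻³ m·K)/(6.2417×10⁻⁶ m) = 464.3 K.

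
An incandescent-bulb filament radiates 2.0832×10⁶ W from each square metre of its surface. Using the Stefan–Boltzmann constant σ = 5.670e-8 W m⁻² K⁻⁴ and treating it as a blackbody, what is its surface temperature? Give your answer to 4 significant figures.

T ≈ 2462 K

I = σT⁴, so T = (I/σ)^(1/4) = (2.0832×10⁶/(5.670×10⁻⁸))^(1/4) = 2462 K.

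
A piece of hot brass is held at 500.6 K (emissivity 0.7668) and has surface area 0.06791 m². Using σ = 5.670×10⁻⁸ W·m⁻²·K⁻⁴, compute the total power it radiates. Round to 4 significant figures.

Area A = 0.06791 m².
P = εσAT⁴ = 0.7668 × 5.670×10⁻⁸ × 0.06791 × (500.6)⁴ = 185.4 W.

P ≈ 185.4 W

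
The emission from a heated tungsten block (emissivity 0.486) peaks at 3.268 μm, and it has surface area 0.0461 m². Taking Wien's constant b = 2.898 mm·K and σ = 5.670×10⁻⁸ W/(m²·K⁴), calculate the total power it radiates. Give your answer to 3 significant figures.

Wien's law: T = b/λ_max = 2.898×10⁻³/3.268×10⁻⁶ = 886.781 K.
Area A = 0.0461 m².
Then P = εσAT⁴ = 0.486×5.670×10⁻⁸×0.0461×(886.781)⁴ = 786 W.

P ≈ 786 W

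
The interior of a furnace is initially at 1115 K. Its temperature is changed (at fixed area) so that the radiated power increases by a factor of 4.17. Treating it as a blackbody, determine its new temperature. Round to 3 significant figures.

T₂ ≈ 1.59×10³ K

P ∝ T⁴, so T₂/T₁ = (P₂/P₁)^(1/4) = (4.17)^(1/4) = 1.42901.
T₂ = 1115 × 1.42901 = 1.59×10³ K.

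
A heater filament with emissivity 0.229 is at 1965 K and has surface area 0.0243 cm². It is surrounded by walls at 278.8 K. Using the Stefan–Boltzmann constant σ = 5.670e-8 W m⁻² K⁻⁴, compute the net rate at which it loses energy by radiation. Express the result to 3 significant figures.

Net loss ≈ 0.470 W

Area A = 0.0243 cm² = 2.43×10⁻⁶ m².
Net radiated power P_net = εσA(T⁴ − T₀⁴) = 0.229×5.670×10⁻⁸×2.43×10⁻⁶×(1965⁴ − 278.8⁴).
T⁴ − T₀⁴ = 1.49091×10¹³ − 6.04187×10⁹ = 1.49031×10¹³ K⁴, so P_net = 0.470 W.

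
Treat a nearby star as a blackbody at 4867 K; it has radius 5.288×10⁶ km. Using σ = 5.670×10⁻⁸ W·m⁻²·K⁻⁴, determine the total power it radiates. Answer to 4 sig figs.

P ≈ 1.118×10²⁸ W

Surface area A = 4πR² = 4π(5.288×10⁹ m)² = 3.51393×10²⁰ m².
P = σAT⁴ = 5.670×10⁻⁸ × 3.51393×10²⁰ × (4867)⁴ = 1.118×10²⁸ W.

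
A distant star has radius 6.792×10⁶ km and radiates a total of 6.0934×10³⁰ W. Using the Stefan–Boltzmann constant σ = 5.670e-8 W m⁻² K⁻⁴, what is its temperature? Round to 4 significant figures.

T ≈ 2.075×10⁴ K

Surface area A = 4πR² = 4π(6.792×10⁹ m)² = 5.79703×10²⁰ m².
P = σAT⁴ ⇒ T = (P/(σA))^(1/4) = (6.0934×10³⁰/(5.670×10⁻⁸×5.79703×10²⁰))^(1/4) = 2.075×10⁴ K.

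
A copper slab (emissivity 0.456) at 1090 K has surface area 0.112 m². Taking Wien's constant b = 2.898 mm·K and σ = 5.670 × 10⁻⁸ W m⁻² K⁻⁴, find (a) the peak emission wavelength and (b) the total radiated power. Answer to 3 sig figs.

λ_max ≈ 2.66 μm; P ≈ 4.09×10³ W

(a) λ_max = b/T = 2.898×10⁻³/1090 = 2.659×10⁻⁶ m = 2.66 μm.
Area A = 0.112 m².
(b) P = εσAT⁴ = 0.456×5.670×10⁻⁸×0.112×(1090)⁴ = 4.09×10³ W.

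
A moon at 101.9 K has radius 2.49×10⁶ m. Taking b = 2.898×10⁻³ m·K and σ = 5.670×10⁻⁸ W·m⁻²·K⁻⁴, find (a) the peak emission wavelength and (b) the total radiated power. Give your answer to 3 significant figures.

(a) λ_max = b/T = 2.898×10⁻³/101.9 = 2.844×10⁻⁵ m = 28.4 μm.
Surface area A = 4πR² = 4π(2.49×10⁶ m)² = 7.79128×10¹³ m².
(b) P = σAT⁴ = 5.670×10⁻⁸×7.79128×10¹³×(101.9)⁴ = 4.76×10¹⁴ W.

λ_max ≈ 28.4 μm; P ≈ 4.76×10¹⁴ W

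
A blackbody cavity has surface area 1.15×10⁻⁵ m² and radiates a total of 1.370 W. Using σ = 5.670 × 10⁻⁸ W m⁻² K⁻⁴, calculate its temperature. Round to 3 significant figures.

Area A = 1.15×10⁻⁵ m².
P = σAT⁴ ⇒ T = (P/(σA))^(1/4) = (1.370/(5.670×10⁻⁸×1.15×10⁻⁵))^(1/4) = 1.20×10³ K.

T ≈ 1.20×10³ K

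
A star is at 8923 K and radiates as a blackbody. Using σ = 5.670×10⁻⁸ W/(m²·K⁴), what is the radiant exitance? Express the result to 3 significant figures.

I ≈ 3.59×10⁸ W/m²

Stefan–Boltzmann: I = σT⁴ = 5.670×10⁻⁸ × (8923)⁴ = 3.59×10⁸ W/m².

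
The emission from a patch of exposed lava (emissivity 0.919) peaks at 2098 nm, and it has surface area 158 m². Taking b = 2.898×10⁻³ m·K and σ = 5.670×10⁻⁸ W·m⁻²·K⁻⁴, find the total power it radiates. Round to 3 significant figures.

P ≈ 3.00×10⁷ W

Wien's law: T = b/λ_max = 2.898×10⁻³/2.098×10⁻⁶ = 1381.32 K.
Area A = 158 m².
Then P = εσAT⁴ = 0.919×5.670×10⁻⁸×158×(1381.32)⁴ = 3.00×10⁷ W.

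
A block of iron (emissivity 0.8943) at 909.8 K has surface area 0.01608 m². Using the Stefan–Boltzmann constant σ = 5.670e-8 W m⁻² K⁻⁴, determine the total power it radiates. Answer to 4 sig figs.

P ≈ 558.6 W

Area A = 0.01608 m².
P = εσAT⁴ = 0.8943 × 5.670×10⁻⁸ × 0.01608 × (909.8)⁴ = 558.6 W.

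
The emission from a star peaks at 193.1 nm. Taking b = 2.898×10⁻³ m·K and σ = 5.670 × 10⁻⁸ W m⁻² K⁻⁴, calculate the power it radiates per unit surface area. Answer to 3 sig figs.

Wien's law: T = b/λ_max = 2.898×10⁻³/1.931×10⁻⁷ = 15007.8 K.
Then I = σT⁴ = 5.670×10⁻⁸×(15007.8)⁴ = 2.88×10⁹ W/m².

I ≈ 2.88×10⁹ W/m²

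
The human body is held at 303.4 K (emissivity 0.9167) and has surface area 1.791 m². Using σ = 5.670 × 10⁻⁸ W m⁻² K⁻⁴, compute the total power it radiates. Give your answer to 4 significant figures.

Area A = 1.791 m².
P = εσAT⁴ = 0.9167 × 5.670×10⁻⁸ × 1.791 × (303.4)⁴ = 788.8 W.

P ≈ 788.8 W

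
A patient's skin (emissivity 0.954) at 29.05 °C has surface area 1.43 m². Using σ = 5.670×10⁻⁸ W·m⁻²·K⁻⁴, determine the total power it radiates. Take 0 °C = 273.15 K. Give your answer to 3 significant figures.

P ≈ 645 W

T = 29.05 °C + 273.15 = 302.20 K.
Area A = 1.43 m².
P = εσAT⁴ = 0.954 × 5.670×10⁻⁸ × 1.43 × (302.20)⁴ = 645 W.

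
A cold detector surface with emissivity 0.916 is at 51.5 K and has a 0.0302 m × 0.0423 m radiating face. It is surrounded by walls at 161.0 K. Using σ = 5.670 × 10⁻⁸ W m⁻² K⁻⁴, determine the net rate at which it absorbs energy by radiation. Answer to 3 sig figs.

Area A = 0.0302 × 0.0423 = 1.27746×10⁻³ m².
Net radiated power P_net = εσA(T⁴ − T₀⁴) = 0.916×5.670×10⁻⁸×1.27746×10⁻³×(51.5⁴ − 161.0⁴).
T⁴ − T₀⁴ = 7.03443×10⁶ − 6.71898×10⁸ = -6.64864×10⁸ K⁴, so P_net = -0.0441 W — negative, meaning a net gain of 0.0441 W.

Net gain ≈ 0.0441 W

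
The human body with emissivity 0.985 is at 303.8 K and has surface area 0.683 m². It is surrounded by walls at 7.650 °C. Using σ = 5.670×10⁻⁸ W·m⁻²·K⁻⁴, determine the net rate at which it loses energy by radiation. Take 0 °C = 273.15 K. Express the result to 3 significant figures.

Net loss ≈ 87.8 W

Surroundings: T = 7.650 °C + 273.15 = 280.800 K.
Area A = 0.683 m².
Net radiated power P_net = εσA(T⁴ − T₀⁴) = 0.985×5.670×10⁻⁸×0.683×(303.8⁴ − 280.800⁴).
T⁴ − T₀⁴ = 8.51826×10⁹ − 6.21711×10⁹ = 2.30115×10⁹ K⁴, so P_net = 87.8 W.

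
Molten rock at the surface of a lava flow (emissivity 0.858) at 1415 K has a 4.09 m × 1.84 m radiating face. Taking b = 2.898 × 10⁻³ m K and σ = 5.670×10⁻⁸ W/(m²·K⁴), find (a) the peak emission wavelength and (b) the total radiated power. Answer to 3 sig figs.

λ_max ≈ 2.05×10³ nm; P ≈ 1.47×10⁶ W

(a) λ_max = b/T = 2.898×10⁻³/1415 = 2.048×10⁻⁶ m = 2.05×10³ nm.
Area A = 4.09 × 1.84 = 7.5256 m².
(b) P = εσAT⁴ = 0.858×5.670×10⁻⁸×7.5256×(1415)⁴ = 1.47×10⁶ W.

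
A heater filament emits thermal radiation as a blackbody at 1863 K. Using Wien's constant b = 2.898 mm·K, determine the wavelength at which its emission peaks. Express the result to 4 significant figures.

λ_max ≈ 1556 nm

Wien's displacement law: λ_max = b/T = (2.898×10⁻³ m·K)/(1863 K) = 1.5556×10⁻⁶ m.
That is 1556 nm, in the infrared range.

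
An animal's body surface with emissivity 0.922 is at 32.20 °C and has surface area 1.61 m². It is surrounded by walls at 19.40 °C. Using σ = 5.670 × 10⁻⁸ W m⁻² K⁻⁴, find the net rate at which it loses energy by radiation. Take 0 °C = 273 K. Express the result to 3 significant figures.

Net loss ≈ 115 W

T = 32.20 °C + 273 = 305.20 K.
Surroundings: T = 19.40 °C + 273 = 292.40 K.
Area A = 1.61 m².
Net radiated power P_net = εσA(T⁴ − T₀⁴) = 0.922×5.670×10⁻⁸×1.61×(305.20⁴ − 292.40⁴).
T⁴ − T₀⁴ = 8.67637×10⁹ − 7.30987×10⁹ = 1.36650×10⁹ K⁴, so P_net = 115 W.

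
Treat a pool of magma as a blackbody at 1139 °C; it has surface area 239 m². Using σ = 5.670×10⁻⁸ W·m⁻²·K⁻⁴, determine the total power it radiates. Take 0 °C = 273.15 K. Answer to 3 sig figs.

T = 1139 °C + 273.15 = 1412.15 K.
Area A = 239 m².
P = σAT⁴ = 5.670×10⁻⁸ × 239 × (1412.15)⁴ = 5.39×10⁷ W.

P ≈ 5.39×10⁷ W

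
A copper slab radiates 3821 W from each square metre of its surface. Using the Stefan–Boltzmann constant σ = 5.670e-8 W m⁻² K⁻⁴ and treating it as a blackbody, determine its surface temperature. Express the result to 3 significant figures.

I = σT⁴, so T = (I/σ)^(1/4) = (3821/(5.670×10⁻⁸))^(1/4) = 510 K.

T ≈ 510 K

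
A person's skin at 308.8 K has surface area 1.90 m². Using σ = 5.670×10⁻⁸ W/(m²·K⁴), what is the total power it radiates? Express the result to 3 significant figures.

Area A = 1.90 m².
P = σAT⁴ = 5.670×10⁻⁸ × 1.90 × (308.8)⁴ = 980 W.

P ≈ 980 W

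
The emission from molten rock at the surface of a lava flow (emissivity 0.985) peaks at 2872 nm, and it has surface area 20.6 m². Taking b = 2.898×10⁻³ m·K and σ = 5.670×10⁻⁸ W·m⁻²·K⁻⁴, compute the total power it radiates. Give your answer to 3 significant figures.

P ≈ 1.19×10⁶ W

Wien's law: T = b/λ_max = 2.898×10⁻³/2.872×10⁻⁶ = 1009.05 K.
Area A = 20.6 m².
Then P = εσAT⁴ = 0.985×5.670×10⁻⁸×20.6×(1009.05)⁴ = 1.19×10⁶ W.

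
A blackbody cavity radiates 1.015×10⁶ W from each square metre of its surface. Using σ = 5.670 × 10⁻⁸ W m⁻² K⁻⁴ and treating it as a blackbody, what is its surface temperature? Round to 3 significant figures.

I = σT⁴, so T = (I/σ)^(1/4) = (1.015×10⁶/(5.670×10⁻⁸))^(1/4) = 2.06×10³ K.

T ≈ 2.06×10³ K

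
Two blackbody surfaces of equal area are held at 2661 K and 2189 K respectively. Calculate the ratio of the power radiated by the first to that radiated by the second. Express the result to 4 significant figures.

With equal areas, P₁/P₂ = (T₁/T₂)⁴ = (2661/2189)⁴ = 2.184.

P₁/P₂ ≈ 2.184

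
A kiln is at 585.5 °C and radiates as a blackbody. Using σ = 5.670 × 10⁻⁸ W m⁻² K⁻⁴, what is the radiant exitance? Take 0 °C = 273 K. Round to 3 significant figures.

I ≈ 3.08×10⁴ W/m²

T = 585.5 °C + 273 = 858.5 K.
Stefan–Boltzmann: I = σT⁴ = 5.670×10⁻⁸ × (858.5)⁴ = 3.08×10⁴ W/m².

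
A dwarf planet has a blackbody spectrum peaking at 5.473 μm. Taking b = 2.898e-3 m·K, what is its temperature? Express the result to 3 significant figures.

T ≈ 530 K

Wien's law gives T = b/λ_max = (2.898×10⁻³ m·K)/(5.473×10⁻⁶ m) = 530 K.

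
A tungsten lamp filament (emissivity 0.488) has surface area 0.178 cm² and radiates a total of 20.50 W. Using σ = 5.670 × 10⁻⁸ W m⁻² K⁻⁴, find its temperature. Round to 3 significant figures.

T ≈ 2.54×10³ K

Area A = 0.178 cm² = 1.78×10⁻⁵ m².
P = εσAT⁴ ⇒ T = (P/(εσA))^(1/4) = (20.50/(0.488×5.670×10⁻⁸×1.78×10⁻⁵))^(1/4) = 2.54×10³ K.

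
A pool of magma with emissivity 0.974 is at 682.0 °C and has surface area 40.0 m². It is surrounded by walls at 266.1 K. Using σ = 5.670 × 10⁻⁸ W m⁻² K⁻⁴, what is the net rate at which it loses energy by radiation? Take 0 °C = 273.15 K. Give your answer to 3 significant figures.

T = 682.0 °C + 273.15 = 955.15 K.
Area A = 40.0 m².
Net radiated power P_net = εσA(T⁴ − T₀⁴) = 0.974×5.670×10⁻⁸×40.0×(955.15⁴ − 266.1⁴).
T⁴ − T₀⁴ = 8.32312×10¹¹ − 5.01394×10⁹ = 8.27298×10¹¹ K⁴, so P_net = 1.83×10⁶ W.

Net loss ≈ 1.83×10⁶ W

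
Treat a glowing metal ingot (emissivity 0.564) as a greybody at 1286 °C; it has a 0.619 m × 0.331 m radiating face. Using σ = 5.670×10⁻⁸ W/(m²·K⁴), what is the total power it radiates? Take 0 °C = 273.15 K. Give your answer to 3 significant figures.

P ≈ 3.87×10⁴ W

T = 1286 °C + 273.15 = 1559.15 K.
Area A = 0.619 × 0.331 = 0.204889 m².
P = εσAT⁴ = 0.564 × 5.670×10⁻⁸ × 0.204889 × (1559.15)⁴ = 3.87×10⁴ W.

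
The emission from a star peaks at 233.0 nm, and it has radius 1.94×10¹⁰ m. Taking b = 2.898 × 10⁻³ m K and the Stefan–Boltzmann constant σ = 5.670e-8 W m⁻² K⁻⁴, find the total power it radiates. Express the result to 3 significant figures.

Wien's law: T = b/λ_max = 2.898×10⁻³/2.330×10⁻⁷ = 12437.8 K.
Surface area A = 4πR² = 4π(1.94×10¹⁰ m)² = 4.72948×10²¹ m².
Then P = σAT⁴ = 5.670×10⁻⁸×4.72948×10²¹×(12437.8)⁴ = 6.42×10³⁰ W.

P ≈ 6.42×10³⁰ W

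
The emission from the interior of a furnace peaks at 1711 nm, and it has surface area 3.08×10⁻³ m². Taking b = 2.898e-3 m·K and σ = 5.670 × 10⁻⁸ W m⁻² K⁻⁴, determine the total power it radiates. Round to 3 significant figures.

P ≈ 1.44×10³ W

Wien's law: T = b/λ_max = 2.898×10⁻³/1.711×10⁻⁶ = 1693.75 K.
Area A = 3.08×10⁻³ m².
Then P = σAT⁴ = 5.670×10⁻⁸×3.08×10⁻³×(1693.75)⁴ = 1.44×10³ W.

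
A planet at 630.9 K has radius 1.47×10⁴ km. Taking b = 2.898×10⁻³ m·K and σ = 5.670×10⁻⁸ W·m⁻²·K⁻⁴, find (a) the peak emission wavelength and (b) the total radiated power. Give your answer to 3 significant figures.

λ_max ≈ 4.59 μm; P ≈ 2.44×10¹⁹ W

(a) λ_max = b/T = 2.898×10⁻³/630.9 = 4.593×10⁻⁶ m = 4.59 μm.
Surface area A = 4πR² = 4π(1.47×10⁷ m)² = 2.71547×10¹⁵ m².
(b) P = σAT⁴ = 5.670×10⁻⁸×2.71547×10¹⁵×(630.9)⁴ = 2.44×10¹⁹ W.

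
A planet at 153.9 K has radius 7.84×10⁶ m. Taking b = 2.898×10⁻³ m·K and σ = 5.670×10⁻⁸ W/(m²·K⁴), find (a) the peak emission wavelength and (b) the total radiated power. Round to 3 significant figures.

(a) λ_max = b/T = 2.898×10⁻³/153.9 = 1.883×10⁻⁵ m = 18.8 μm.
Surface area A = 4πR² = 4π(7.84×10⁶ m)² = 7.72400×10¹⁴ m².
(b) P = σAT⁴ = 5.670×10⁻⁸×7.72400×10¹⁴×(153.9)⁴ = 2.46×10¹⁶ W.

λ_max ≈ 18.8 μm; P ≈ 2.46×10¹⁶ W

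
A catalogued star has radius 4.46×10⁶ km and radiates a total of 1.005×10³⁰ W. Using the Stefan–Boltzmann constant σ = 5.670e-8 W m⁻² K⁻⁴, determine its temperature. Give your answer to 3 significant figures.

Surface area A = 4πR² = 4π(4.46×10⁹ m)² = 2.49965×10²⁰ m².
P = σAT⁴ ⇒ T = (P/(σA))^(1/4) = (1.005×10³⁰/(5.670×10⁻⁸×2.49965×10²⁰))^(1/4) = 1.63×10⁴ K.

T ≈ 1.63×10⁴ K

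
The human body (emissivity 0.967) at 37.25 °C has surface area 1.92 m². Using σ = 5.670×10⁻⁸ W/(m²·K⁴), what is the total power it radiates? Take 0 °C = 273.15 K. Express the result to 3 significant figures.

P ≈ 977 W

T = 37.25 °C + 273.15 = 310.40 K.
Area A = 1.92 m².
P = εσAT⁴ = 0.967 × 5.670×10⁻⁸ × 1.92 × (310.40)⁴ = 977 W.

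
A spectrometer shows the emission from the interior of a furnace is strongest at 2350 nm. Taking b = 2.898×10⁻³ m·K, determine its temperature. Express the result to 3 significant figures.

Wien's law gives T = b/λ_max = (2.898×10⁻³ m·K)/(2.350×10⁻⁶ m) = 1.23×10³ K.

T ≈ 1.23×10³ K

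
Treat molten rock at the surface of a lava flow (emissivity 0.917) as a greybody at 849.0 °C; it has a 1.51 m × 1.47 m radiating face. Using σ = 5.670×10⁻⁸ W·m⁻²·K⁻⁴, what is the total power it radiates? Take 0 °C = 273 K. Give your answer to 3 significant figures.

P ≈ 1.83×10⁵ W

T = 849.0 °C + 273 = 1122.0 K.
Area A = 1.51 × 1.47 = 2.2197 m².
P = εσAT⁴ = 0.917 × 5.670×10⁻⁸ × 2.2197 × (1122.0)⁴ = 1.83×10⁵ W.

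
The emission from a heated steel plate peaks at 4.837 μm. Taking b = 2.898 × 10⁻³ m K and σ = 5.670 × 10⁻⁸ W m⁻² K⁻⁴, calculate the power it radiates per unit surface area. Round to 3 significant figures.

I ≈ 7.31×10³ W/m²

Wien's law: T = b/λ_max = 2.898×10⁻³/4.837×10⁻⁶ = 599.132 K.
Then I = σT⁴ = 5.670×10⁻⁸×(599.132)⁴ = 7.31×10³ W/m².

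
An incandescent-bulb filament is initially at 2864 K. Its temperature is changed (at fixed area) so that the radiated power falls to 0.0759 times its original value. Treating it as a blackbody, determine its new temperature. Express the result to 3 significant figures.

T₂ ≈ 1.50×10³ K

P ∝ T⁴, so T₂/T₁ = (P₂/P₁)^(1/4) = (0.0759)^(1/4) = 0.524881.
T₂ = 2864 × 0.524881 = 1.50×10³ K.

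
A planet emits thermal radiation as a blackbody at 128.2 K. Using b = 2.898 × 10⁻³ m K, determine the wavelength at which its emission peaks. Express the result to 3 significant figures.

λ_max ≈ 22.6 μm

Wien's displacement law: λ_max = b/T = (2.898×10⁻³ m·K)/(128.2 K) = 2.261×10⁻⁵ m.
That is 22.6 μm, in the infrared range.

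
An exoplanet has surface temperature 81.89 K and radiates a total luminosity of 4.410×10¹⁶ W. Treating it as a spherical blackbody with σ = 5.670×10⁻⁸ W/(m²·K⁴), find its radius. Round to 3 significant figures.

L = 4πR²σT⁴ ⇒ R = √(L/(4πσT⁴)).
σT⁴ = 2.54980 W/m², so R = √(4.410×10¹⁶/(4π×2.54980)) = 3.71×10⁷ m.

R ≈ 3.71×10⁷ m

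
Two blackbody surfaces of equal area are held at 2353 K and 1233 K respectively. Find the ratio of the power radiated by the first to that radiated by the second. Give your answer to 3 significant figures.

P₁/P₂ ≈ 13.3

With equal areas, P₁/P₂ = (T₁/T₂)⁴ = (2353/1233)⁴ = 13.3.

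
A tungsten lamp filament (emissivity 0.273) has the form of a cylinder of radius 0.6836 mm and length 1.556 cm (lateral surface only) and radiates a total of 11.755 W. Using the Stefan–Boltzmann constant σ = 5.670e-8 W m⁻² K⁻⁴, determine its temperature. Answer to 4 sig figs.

T ≈ 1836 K

Lateral area A = 2πrL = 2π×6.836×10⁻⁴×0.01556 = 6.68331×10⁻⁵ m².
P = εσAT⁴ ⇒ T = (P/(εσA))^(1/4) = (11.755/(0.273×5.670×10⁻⁸×6.68331×10⁻⁵))^(1/4) = 1836 K.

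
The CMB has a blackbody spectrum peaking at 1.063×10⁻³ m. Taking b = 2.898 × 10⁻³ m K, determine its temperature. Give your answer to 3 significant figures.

Wien's law gives T = b/λ_max = (2.898×10⁻³ m·K)/(1.063×10⁻³ m) = 2.73 K.

T ≈ 2.73 K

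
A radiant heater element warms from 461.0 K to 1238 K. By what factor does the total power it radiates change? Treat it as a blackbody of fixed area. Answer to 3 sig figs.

P₂/P₁ ≈ 52.0

P ∝ T⁴, so P₂/P₁ = (T₂/T₁)⁴ = (1238/461.0)⁴ = (2.68547)⁴ = 52.0.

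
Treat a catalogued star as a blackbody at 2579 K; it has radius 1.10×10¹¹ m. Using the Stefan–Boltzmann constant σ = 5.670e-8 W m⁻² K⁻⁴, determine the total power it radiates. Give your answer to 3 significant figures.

Surface area A = 4πR² = 4π(1.10×10¹¹ m)² = 1.52053×10²³ m².
P = σAT⁴ = 5.670×10⁻⁸ × 1.52053×10²³ × (2579)⁴ = 3.81×10²⁹ W.

P ≈ 3.81×10²⁹ W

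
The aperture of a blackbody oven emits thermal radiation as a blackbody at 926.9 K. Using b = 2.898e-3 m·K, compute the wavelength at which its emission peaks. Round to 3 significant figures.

λ_max ≈ 3.13 μm

Wien's displacement law: λ_max = b/T = (2.898×10⁻³ m·K)/(926.9 K) = 3.127×10⁻⁶ m.
That is 3.13 μm, in the infrared range.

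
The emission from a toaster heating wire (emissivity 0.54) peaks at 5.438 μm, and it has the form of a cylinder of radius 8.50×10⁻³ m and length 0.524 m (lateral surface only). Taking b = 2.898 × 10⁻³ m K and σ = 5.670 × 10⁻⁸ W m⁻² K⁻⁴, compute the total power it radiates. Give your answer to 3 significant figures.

P ≈ 69.1 W

Wien's law: T = b/λ_max = 2.898×10⁻³/5.438×10⁻⁶ = 532.917 K.
Lateral area A = 2πrL = 2π×8.50×10⁻³×0.524 = 0.0279853 m².
Then P = εσAT⁴ = 0.54×5.670×10⁻⁸×0.0279853×(532.917)⁴ = 69.1 W.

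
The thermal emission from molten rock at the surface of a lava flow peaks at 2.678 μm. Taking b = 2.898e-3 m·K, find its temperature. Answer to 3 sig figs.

T ≈ 1.08×10³ K

Wien's law gives T = b/λ_max = (2.898×10⁻³ m·K)/(2.678×10⁻⁶ m) = 1.08×10³ K.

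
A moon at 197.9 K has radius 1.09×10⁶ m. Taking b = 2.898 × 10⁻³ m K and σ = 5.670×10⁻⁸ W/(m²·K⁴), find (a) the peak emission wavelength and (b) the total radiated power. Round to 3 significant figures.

λ_max ≈ 14.6 μm; P ≈ 1.30×10¹⁵ W

(a) λ_max = b/T = 2.898×10⁻³/197.9 = 1.464×10⁻⁵ m = 14.6 μm.
Surface area A = 4πR² = 4π(1.09×10⁶ m)² = 1.49301×10¹³ m².
(b) P = σAT⁴ = 5.670×10⁻⁸×1.49301×10¹³×(197.9)⁴ = 1.30×10¹⁵ W.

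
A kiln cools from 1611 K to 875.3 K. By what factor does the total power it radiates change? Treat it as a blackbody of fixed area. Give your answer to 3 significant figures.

P₂/P₁ ≈ 0.0871

P ∝ T⁴, so P₂/P₁ = (T₂/T₁)⁴ = (875.3/1611)⁴ = (0.543327)⁴ = 0.0871.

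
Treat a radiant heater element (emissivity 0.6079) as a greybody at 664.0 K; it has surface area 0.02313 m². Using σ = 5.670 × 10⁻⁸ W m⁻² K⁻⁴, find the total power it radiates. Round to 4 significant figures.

Area A = 0.02313 m².
P = εσAT⁴ = 0.6079 × 5.670×10⁻⁸ × 0.02313 × (664.0)⁴ = 155.0 W.

P ≈ 155.0 W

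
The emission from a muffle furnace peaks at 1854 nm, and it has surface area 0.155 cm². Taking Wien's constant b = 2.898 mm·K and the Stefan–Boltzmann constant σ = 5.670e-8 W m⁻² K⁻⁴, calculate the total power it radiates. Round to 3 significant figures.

P ≈ 5.25 W

Wien's law: T = b/λ_max = 2.898×10⁻³/1.854×10⁻⁶ = 1563.11 K.
Area A = 0.155 cm² = 1.55×10⁻⁵ m².
Then P = σAT⁴ = 5.670×10⁻⁸×1.55×10⁻⁵×(1563.11)⁴ = 5.25 W.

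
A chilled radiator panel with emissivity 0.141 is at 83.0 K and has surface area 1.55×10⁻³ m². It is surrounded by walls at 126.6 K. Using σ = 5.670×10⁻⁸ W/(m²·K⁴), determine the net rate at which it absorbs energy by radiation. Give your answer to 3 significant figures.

Net gain ≈ 2.60×10⁻³ W

Area A = 1.55×10⁻³ m².
Net radiated power P_net = εσA(T⁴ − T₀⁴) = 0.141×5.670×10⁻⁸×1.55×10⁻³×(83.0⁴ − 126.6⁴).
T⁴ − T₀⁴ = 4.74583×10⁷ − 2.56883×10⁸ = -2.09425×10⁸ K⁴, so P_net = -2.60×10⁻³ W — negative, meaning a net gain of 2.60×10⁻³ W.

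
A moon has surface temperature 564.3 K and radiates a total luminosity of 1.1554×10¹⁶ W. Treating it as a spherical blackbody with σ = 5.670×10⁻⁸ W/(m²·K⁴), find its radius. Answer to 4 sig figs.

R ≈ 3.999×10⁵ m

L = 4πR²σT⁴ ⇒ R = √(L/(4πσT⁴)).
σT⁴ = 5749.41 W/m², so R = √(1.1554×10¹⁶/(4π×5749.41)) = 3.999×10⁵ m.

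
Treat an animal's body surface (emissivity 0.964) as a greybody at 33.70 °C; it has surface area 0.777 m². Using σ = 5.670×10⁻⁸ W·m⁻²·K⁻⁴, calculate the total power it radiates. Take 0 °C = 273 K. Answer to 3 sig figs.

P ≈ 376 W

T = 33.70 °C + 273 = 306.70 K.
Area A = 0.777 m².
P = εσAT⁴ = 0.964 × 5.670×10⁻⁸ × 0.777 × (306.70)⁴ = 376 W.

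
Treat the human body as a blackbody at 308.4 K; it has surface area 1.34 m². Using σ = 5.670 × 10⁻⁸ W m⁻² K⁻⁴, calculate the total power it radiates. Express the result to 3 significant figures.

P ≈ 687 W

Area A = 1.34 m².
P = σAT⁴ = 5.670×10⁻⁸ × 1.34 × (308.4)⁴ = 687 W.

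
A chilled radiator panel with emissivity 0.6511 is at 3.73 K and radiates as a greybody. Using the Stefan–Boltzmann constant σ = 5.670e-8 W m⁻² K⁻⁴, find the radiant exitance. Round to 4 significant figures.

I ≈ 7.146×10⁻⁶ W/m²

Stefan–Boltzmann: I = εσT⁴ = 0.6511 × 5.670×10⁻⁸ × (3.73)⁴ = 7.146×10⁻⁶ W/m².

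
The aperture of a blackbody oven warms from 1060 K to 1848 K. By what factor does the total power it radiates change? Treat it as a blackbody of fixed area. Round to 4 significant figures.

P₂/P₁ ≈ 9.238

P ∝ T⁴, so P₂/P₁ = (T₂/T₁)⁴ = (1848/1060)⁴ = (1.74340)⁴ = 9.238.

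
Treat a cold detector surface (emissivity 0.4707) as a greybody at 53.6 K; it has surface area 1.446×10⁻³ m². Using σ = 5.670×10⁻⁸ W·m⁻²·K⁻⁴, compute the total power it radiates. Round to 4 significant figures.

Area A = 1.446×10⁻³ m².
P = εσAT⁴ = 0.4707 × 5.670×10⁻⁸ × 1.446×10⁻³ × (53.6)⁴ = 3.185×10⁻⁴ W.

P ≈ 3.185×10⁻⁴ W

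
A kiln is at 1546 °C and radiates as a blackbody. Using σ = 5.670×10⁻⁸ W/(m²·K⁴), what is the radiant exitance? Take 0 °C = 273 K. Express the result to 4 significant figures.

T = 1546 °C + 273 = 1819 K.
Stefan–Boltzmann: I = σT⁴ = 5.670×10⁻⁸ × (1819)⁴ = 6.207×10⁵ W/m².

I ≈ 6.207×10⁵ W/m²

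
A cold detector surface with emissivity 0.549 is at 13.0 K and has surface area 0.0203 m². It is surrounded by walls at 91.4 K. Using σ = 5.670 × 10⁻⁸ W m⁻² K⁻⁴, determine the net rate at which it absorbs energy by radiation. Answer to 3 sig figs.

Net gain ≈ 0.0441 W

Area A = 0.0203 m².
Net radiated power P_net = εσA(T⁴ − T₀⁴) = 0.549×5.670×10⁻⁸×0.0203×(13.0⁴ − 91.4⁴).
T⁴ − T₀⁴ = 28561.0 − 6.97886×10⁷ = -6.97600×10⁷ K⁴, so P_net = -0.0441 W — negative, meaning a net gain of 0.0441 W.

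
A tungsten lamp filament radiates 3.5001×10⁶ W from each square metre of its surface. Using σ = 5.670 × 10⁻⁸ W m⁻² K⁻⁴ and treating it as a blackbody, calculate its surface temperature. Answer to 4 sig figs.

T ≈ 2803 K

I = σT⁴, so T = (I/σ)^(1/4) = (3.5001×10⁶/(5.670×10⁻⁸))^(1/4) = 2803 K.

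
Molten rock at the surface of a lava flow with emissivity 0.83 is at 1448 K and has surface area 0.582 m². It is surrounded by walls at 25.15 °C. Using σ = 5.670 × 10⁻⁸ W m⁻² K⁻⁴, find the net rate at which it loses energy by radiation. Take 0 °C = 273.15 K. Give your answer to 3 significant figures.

Net loss ≈ 1.20×10⁵ W

Surroundings: T = 25.15 °C + 273.15 = 298.30 K.
Area A = 0.582 m².
Net radiated power P_net = εσA(T⁴ − T₀⁴) = 0.83×5.670×10⁻⁸×0.582×(1448⁴ − 298.30⁴).
T⁴ − T₀⁴ = 4.39617×10¹² − 7.91795×10⁹ = 4.38825×10¹² K⁴, so P_net = 1.20×10⁵ W.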